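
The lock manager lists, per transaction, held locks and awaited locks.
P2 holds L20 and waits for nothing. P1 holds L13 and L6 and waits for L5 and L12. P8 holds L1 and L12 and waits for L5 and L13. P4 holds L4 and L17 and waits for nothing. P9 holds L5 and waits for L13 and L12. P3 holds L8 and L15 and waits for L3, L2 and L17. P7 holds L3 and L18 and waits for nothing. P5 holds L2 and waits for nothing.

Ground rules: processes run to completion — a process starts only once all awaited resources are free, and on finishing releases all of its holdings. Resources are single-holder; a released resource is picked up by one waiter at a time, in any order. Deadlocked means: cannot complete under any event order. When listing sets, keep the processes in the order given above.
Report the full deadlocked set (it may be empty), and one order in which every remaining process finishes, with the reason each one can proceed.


The deadlocked set is P1, P8 and P9.
Key observation: the cycle P1 -> P8 -> P1 can never break — each member waits on the next; P9 is caught in further circular waits.
One completion order for the rest: P7, P5, P2, P4, P3.
Verifying each step:
  P7 waits on nothing -> runs at once and releases L3 and L18
  P5 waits on nothing -> runs at once and releases L2
  P2 waits on nothing -> runs at once and releases L20
  P4 waits on nothing -> runs at once and releases L4 and L17
  run P3 (all its waits — L3, L2 and L17 — are resolved); releases L8 and L15


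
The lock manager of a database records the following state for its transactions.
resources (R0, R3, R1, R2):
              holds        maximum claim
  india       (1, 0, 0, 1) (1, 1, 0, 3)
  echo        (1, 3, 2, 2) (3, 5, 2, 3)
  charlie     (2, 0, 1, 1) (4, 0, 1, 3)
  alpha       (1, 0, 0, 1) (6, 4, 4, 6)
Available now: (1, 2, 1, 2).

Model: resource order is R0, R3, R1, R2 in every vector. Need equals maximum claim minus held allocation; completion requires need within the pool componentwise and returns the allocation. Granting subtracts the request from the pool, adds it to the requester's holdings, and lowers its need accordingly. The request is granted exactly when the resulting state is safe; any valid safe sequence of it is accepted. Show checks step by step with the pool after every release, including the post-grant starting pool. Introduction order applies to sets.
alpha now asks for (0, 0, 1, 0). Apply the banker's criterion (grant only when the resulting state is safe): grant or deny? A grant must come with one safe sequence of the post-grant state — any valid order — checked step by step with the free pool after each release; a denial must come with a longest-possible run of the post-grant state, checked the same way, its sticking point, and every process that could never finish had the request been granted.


GRANT. The post-grant state is safe; one safe sequence: india, echo, charlie, alpha.
Key observation: after the grant the pool drops to (1, 2, 0, 2), which still lets india finish first and unwind the rest.
Step-by-step check of the post-grant state:
  pool = (1, 2, 0, 2)
  india: need (0, 1, 0, 2) fits (1, 2, 0, 2); releases (1, 0, 0, 1), pool now (2, 2, 0, 3)
  echo: need (2, 2, 0, 1) fits (2, 2, 0, 3); releases (1, 3, 2, 2), pool now (3, 5, 2, 5)
  charlie: need (2, 0, 0, 2) fits (3, 5, 2, 5); releases (2, 0, 1, 1), pool now (5, 5, 3, 6)
  alpha: need (5, 4, 3, 5) fits (5, 5, 3, 6); releases (1, 0, 1, 1), pool now (6, 5, 4, 7)


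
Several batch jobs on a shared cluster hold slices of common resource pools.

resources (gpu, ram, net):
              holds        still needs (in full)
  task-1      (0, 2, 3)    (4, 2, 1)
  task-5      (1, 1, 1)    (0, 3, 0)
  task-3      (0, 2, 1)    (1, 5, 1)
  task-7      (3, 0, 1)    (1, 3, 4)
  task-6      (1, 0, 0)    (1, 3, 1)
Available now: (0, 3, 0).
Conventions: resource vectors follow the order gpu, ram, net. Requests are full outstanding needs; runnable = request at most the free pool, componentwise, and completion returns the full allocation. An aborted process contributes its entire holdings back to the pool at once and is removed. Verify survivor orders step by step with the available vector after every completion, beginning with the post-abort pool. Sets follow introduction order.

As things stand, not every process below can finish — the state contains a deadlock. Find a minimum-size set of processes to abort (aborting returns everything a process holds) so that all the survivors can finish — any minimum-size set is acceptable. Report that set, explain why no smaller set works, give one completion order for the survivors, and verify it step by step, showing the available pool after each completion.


Abort task-7.
Key observation: the returned (3, 0, 1) from task-7 is what brings task-1 — unrunnable before, under any order — into play at step 2.
Minimality: the empty abort set fails — the state is deadlocked as it stands.
Survivors finish in the order: task-5, task-1, task-6, task-3. Walking it through (pool after the aborts first):
  pool = (3, 3, 1)
  task-5: need (0, 3, 0) fits (3, 3, 1); releases (1, 1, 1), pool now (4, 4, 2)
  task-1: need (4, 2, 1) fits (4, 4, 2); releases (0, 2, 3), pool now (4, 6, 5)
  task-6: need (1, 3, 1) fits (4, 6, 5); releases (1, 0, 0), pool now (5, 6, 5)
  task-3: need (1, 5, 1) fits (5, 6, 5); releases (0, 2, 1), pool now (5, 8, 6)


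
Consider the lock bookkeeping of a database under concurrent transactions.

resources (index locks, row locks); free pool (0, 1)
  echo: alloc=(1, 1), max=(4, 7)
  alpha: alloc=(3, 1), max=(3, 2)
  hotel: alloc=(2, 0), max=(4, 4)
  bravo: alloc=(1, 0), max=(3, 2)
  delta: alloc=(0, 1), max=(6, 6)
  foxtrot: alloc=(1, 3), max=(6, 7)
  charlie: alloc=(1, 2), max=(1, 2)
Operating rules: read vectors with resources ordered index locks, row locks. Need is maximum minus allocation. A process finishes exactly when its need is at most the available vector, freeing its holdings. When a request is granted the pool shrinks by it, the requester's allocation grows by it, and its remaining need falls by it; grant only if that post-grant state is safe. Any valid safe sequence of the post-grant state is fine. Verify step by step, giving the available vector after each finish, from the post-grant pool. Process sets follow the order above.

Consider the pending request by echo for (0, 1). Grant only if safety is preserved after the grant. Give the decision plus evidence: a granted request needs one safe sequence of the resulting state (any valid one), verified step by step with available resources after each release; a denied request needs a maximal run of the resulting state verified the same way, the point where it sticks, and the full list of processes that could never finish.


DENY: after the grant no complete ordering would exist.
Key observation: even finishing charlie, alpha, bravo leaves just (5, 3) free — too little row locks for any of the remaining processes.
After a pretend grant, a maximal execution: charlie, alpha, bravo — then nothing else fits. Walking it through:
  pool = (0, 0)
  charlie needs (0, 0) <= (0, 0) -> finishes; pool += (1, 2) = (1, 2)
  alpha needs (0, 1) <= (1, 2) -> finishes; pool += (3, 1) = (4, 3)
  bravo needs (2, 2) <= (4, 3) -> finishes; pool += (1, 0) = (5, 3)
  echo still needs (3, 5) but only (5, 3) is free — short on row locks
  hotel still needs (2, 4) but only (5, 3) is free — short on row locks
  delta still needs (6, 5) but only (5, 3) is free — short on index locks and row locks
  foxtrot still needs (5, 4) but only (5, 3) is free — short on row locks
Post-grant, the permanently blocked set is echo, hotel, delta and foxtrot.


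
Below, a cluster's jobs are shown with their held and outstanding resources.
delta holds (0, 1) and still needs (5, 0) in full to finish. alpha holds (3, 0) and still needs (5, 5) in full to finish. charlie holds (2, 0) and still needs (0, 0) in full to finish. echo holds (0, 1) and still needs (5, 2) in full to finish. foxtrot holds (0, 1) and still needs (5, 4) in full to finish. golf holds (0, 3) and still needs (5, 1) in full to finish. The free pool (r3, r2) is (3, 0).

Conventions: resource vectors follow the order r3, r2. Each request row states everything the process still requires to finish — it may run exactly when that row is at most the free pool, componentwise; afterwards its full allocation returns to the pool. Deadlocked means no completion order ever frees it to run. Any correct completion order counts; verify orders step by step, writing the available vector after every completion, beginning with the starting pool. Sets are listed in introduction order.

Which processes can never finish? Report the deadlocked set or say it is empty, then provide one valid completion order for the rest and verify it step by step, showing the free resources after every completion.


No process is deadlocked.
Key observation: the pool covers charlie at once, and every later process fits after earlier releases.
The rest can finish in the order charlie, delta, golf, echo, foxtrot, alpha. Verifying each step:
  pool = (3, 0)
  run charlie (needs (0, 0), free (3, 0)); after release of (2, 0) the pool is (5, 0)
  run delta (needs (5, 0), free (5, 0)); after release of (0, 1) the pool is (5, 1)
  run golf (needs (5, 1), free (5, 1)); after release of (0, 3) the pool is (5, 4)
  run echo (needs (5, 2), free (5, 4)); after release of (0, 1) the pool is (5, 5)
  run foxtrot (needs (5, 4), free (5, 5)); after release of (0, 1) the pool is (5, 6)
  run alpha (needs (5, 5), free (5, 6)); after release of (3, 0) the pool is (8, 6)


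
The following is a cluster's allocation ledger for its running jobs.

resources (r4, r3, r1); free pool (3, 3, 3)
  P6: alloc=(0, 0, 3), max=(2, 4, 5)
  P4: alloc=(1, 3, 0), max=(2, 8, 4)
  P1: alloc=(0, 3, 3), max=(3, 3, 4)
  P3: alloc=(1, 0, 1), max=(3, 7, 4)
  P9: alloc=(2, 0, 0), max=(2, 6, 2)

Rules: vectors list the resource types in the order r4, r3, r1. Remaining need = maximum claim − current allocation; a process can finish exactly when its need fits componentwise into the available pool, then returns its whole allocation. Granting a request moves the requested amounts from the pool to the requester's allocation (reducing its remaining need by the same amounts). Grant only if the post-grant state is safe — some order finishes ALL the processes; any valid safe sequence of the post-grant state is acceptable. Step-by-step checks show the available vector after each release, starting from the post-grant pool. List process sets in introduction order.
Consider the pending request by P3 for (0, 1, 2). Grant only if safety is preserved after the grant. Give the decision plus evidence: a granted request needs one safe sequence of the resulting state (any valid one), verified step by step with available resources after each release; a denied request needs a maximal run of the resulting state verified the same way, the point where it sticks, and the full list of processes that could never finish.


GRANT. The post-grant state is safe; one safe sequence: P1, P4, P3, P6, P9.
Key observation: with (3, 2, 1) left after the transfer, P1 can run at once — the state stays safe.
Step-by-step check of the post-grant state:
  pool = (3, 2, 1)
  P1: need (3, 0, 1) fits (3, 2, 1); releases (0, 3, 3), pool now (3, 5, 4)
  P4: need (1, 5, 4) fits (3, 5, 4); releases (1, 3, 0), pool now (4, 8, 4)
  P3: need (2, 6, 1) fits (4, 8, 4); releases (1, 1, 3), pool now (5, 9, 7)
  P6: need (2, 4, 2) fits (5, 9, 7); releases (0, 0, 3), pool now (5, 9, 10)
  P9: need (0, 6, 2) fits (5, 9, 10); releases (2, 0, 0), pool now (7, 9, 10)


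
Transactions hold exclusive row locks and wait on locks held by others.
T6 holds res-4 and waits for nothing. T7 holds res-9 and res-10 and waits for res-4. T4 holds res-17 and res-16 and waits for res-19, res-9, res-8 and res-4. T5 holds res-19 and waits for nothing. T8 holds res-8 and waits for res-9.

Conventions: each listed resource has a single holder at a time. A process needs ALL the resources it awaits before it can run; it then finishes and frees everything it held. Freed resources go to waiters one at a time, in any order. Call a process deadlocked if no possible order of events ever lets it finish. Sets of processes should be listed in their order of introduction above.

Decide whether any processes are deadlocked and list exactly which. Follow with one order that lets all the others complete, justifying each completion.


No process is deadlocked.
Key observation: the wait graph is acyclic; completion cascades from the unblocked processes through everyone else.
A valid finishing order for the others: T5, T6, T7, T8, T4.
Walking it through:
  T5 waits on nothing -> runs at once and releases res-19
  T6 waits on nothing -> runs at once and releases res-4
  T7: everything it awaited (res-4) is free; runs, freeing res-9 and res-10
  T8: everything it awaited (res-9) is free; runs, freeing res-8
  T4: everything it awaited (res-19, res-9, res-8 and res-4) is free; runs, freeing res-17 and res-16


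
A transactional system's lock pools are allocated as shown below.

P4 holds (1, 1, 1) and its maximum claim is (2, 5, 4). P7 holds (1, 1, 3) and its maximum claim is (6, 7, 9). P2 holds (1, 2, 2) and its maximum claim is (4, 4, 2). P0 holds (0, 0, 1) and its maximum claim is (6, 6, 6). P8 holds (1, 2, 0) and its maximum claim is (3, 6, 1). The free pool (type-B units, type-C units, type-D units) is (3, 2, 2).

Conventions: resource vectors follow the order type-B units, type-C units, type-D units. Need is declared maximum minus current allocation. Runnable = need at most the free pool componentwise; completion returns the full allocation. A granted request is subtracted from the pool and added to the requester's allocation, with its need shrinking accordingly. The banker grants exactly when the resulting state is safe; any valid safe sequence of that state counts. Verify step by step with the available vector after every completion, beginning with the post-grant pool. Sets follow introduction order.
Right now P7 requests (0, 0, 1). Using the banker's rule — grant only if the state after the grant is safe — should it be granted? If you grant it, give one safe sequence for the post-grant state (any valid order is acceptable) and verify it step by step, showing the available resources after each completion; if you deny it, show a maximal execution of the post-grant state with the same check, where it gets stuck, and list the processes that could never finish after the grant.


DENY: after the grant no complete ordering would exist.
Key observation: the pool after P2, P8, P4 is (6, 7, 4); every surviving request exceeds it in type-D units, so progress ends there.
Pretend the grant happened; the run P2, P8, P4 goes as far as possible. Check, step by step:
  pool = (3, 2, 1)
  P2 needs (3, 2, 0) <= (3, 2, 1) -> finishes; pool += (1, 2, 2) = (4, 4, 3)
  P8 needs (2, 4, 1) <= (4, 4, 3) -> finishes; pool += (1, 2, 0) = (5, 6, 3)
  P4 needs (1, 4, 3) <= (5, 6, 3) -> finishes; pool += (1, 1, 1) = (6, 7, 4)
  P7 cannot run: need (5, 6, 5) vs free (6, 7, 4) (insufficient type-D units)
  P0 cannot run: need (6, 6, 5) vs free (6, 7, 4) (insufficient type-D units)
Post-grant, the permanently blocked set is P7 and P0.


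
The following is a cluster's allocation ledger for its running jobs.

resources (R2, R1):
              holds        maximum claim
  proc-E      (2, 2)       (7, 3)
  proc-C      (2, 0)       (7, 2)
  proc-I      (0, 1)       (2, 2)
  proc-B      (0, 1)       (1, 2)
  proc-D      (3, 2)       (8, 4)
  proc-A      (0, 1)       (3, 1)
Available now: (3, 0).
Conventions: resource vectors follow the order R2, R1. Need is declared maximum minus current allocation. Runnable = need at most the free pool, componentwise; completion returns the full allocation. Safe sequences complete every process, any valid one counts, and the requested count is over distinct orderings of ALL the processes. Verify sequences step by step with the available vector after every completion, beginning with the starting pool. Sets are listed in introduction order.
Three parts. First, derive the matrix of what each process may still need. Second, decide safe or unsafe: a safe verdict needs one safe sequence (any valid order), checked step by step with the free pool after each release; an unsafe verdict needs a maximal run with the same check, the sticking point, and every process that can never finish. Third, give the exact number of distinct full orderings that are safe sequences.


(1) Outstanding need per process (order R2, R1):
  proc-E: (5, 1)
  proc-C: (5, 2)
  proc-I: (2, 1)
  proc-B: (1, 1)
  proc-D: (5, 2)
  proc-A: (3, 0)
(2) UNSAFE.
Key observation: even finishing proc-A, proc-I, proc-B leaves just (3, 3) free — too little R2 for any of the remaining processes.
Going as far as possible: proc-A, proc-I, proc-B; after that, nothing fits. Step-by-step check:
  pool = (3, 0)
  proc-A needs (3, 0) <= (3, 0) -> finishes; pool += (0, 1) = (3, 1)
  proc-I needs (2, 1) <= (3, 1) -> finishes; pool += (0, 1) = (3, 2)
  proc-B needs (1, 1) <= (3, 2) -> finishes; pool += (0, 1) = (3, 3)
  blocked: proc-E wants (5, 1), pool (3, 3) — not enough R2
  blocked: proc-C wants (5, 2), pool (3, 3) — not enough R2
  blocked: proc-D wants (5, 2), pool (3, 3) — not enough R2
Permanently blocked: proc-E, proc-C and proc-D.
(3) The exact count: 0 of the possible complete orderings are safe sequences.


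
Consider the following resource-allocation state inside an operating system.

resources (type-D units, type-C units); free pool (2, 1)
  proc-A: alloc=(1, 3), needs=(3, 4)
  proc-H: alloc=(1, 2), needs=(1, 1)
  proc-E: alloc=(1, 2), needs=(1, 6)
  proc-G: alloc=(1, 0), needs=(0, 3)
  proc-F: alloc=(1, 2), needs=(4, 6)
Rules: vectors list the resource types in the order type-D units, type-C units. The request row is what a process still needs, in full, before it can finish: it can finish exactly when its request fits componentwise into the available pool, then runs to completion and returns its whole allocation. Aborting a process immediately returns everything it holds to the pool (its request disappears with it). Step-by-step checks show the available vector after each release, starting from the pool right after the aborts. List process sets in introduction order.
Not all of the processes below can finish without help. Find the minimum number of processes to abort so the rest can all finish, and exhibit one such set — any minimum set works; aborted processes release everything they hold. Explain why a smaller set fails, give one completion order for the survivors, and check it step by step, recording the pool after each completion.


Abort proc-E.
Key observation: proc-A could never have finished before the abort; with (1, 2) returned by proc-E, it fits at step 3.
Why nothing smaller works: aborting no one leaves the state deadlocked as given.
The survivors complete as proc-G, proc-H, proc-A, proc-F. Check, step by step (starting from the post-abort pool):
  pool = (3, 3)
  proc-G needs (0, 3) <= (3, 3) -> finishes; pool += (1, 0) = (4, 3)
  proc-H needs (1, 1) <= (4, 3) -> finishes; pool += (1, 2) = (5, 5)
  proc-A needs (3, 4) <= (5, 5) -> finishes; pool += (1, 3) = (6, 8)
  proc-F needs (4, 6) <= (6, 8) -> finishes; pool += (1, 2) = (7, 10)


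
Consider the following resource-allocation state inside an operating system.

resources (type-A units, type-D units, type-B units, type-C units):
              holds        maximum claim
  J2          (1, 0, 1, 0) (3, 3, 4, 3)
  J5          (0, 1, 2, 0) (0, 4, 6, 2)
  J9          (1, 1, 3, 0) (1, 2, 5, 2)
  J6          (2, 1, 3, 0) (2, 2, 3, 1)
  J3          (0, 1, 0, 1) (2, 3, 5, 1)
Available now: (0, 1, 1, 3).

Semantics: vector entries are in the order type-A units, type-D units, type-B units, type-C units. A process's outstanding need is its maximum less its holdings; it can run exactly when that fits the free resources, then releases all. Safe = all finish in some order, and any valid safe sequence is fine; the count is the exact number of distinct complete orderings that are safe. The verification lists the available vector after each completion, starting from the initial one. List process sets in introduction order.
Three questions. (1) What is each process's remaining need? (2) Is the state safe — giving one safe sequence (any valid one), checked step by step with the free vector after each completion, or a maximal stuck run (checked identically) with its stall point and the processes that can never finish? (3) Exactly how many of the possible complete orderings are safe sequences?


(1) Need matrix, components ordered type-A units, type-D units, type-B units, type-C units:
  J2: (2, 3, 3, 3)
  J5: (0, 3, 4, 2)
  J9: (0, 1, 2, 2)
  J6: (0, 1, 0, 1)
  J3: (2, 2, 5, 0)
(2) SAFE. One safe sequence: J6, J9, J2, J3, J5.
Key observation: at J6 the run first touches a limit — (0, 1, 0, 1) against (0, 1, 1, 3), exact on a resource it actually requests.
Walking it through:
  pool = (0, 1, 1, 3)
  J6 needs (0, 1, 0, 1) <= (0, 1, 1, 3) -> finishes; pool += (2, 1, 3, 0) = (2, 2, 4, 3)
  J9 needs (0, 1, 2, 2) <= (2, 2, 4, 3) -> finishes; pool += (1, 1, 3, 0) = (3, 3, 7, 3)
  J2 needs (2, 3, 3, 3) <= (3, 3, 7, 3) -> finishes; pool += (1, 0, 1, 0) = (4, 3, 8, 3)
  J3 needs (2, 2, 5, 0) <= (4, 3, 8, 3) -> finishes; pool += (0, 1, 0, 1) = (4, 4, 8, 4)
  J5 needs (0, 3, 4, 2) <= (4, 4, 8, 4) -> finishes; pool += (0, 1, 2, 0) = (4, 5, 10, 4)
(3) Exactly 6 of the possible complete orderings are safe sequences.


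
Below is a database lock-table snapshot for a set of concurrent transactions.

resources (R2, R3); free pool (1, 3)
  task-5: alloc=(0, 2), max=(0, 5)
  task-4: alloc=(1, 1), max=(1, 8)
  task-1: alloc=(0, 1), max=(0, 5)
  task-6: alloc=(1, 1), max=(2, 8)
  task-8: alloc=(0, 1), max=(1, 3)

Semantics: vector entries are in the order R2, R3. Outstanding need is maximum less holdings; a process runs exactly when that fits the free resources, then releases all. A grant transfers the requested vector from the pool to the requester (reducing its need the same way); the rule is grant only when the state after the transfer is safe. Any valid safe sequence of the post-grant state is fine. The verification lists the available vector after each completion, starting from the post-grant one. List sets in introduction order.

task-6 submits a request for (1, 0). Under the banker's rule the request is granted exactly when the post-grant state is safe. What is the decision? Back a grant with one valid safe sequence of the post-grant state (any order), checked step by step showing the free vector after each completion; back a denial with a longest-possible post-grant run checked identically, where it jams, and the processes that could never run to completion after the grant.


DENY: after the grant no complete ordering would exist.
Key observation: after task-5, task-1 the pool peaks at (0, 6), and each blocked process is short somewhere: task-4 on R3; task-6 on R3; task-8 on R2.
After a pretend grant, a maximal execution: task-5, task-1 — then nothing else fits. Verifying each step:
  pool = (0, 3)
  task-5 needs (0, 3) <= (0, 3) -> finishes; pool += (0, 2) = (0, 5)
  task-1 needs (0, 4) <= (0, 5) -> finishes; pool += (0, 1) = (0, 6)
  task-4 still needs (0, 7) but only (0, 6) is free — short on R3
  task-6 still needs (0, 7) but only (0, 6) is free — short on R3
  task-8 still needs (1, 2) but only (0, 6) is free — short on R2
Processes that could never finish after the grant: task-4, task-6 and task-8.


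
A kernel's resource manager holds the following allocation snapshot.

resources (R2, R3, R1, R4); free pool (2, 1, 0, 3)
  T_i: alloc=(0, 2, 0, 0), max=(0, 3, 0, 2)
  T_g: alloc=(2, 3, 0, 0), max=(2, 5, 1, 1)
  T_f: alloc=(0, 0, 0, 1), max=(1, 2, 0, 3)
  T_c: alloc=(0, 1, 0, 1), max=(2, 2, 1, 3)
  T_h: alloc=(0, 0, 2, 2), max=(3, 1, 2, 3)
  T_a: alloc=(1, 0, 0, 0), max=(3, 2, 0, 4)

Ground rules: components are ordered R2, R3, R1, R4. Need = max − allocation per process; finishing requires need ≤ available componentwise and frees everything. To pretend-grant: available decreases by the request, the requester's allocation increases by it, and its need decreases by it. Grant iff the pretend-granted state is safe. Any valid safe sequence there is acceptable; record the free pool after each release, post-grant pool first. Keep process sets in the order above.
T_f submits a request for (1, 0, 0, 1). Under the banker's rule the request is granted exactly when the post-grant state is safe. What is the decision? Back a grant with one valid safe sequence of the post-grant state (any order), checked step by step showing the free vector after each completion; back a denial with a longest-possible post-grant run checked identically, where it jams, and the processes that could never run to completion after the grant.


GRANT — the state after the grant stays safe, e.g. via T_i, T_f, T_a, T_h, T_g, T_c.
Key observation: the grant leaves (1, 1, 0, 2) free — enough for T_i, whose release restarts the cascade.
Step-by-step check of the post-grant state:
  pool = (1, 1, 0, 2)
  run T_i (needs (0, 1, 0, 2), free (1, 1, 0, 2)); after release of (0, 2, 0, 0) the pool is (1, 3, 0, 2)
  run T_f (needs (0, 2, 0, 1), free (1, 3, 0, 2)); after release of (1, 0, 0, 2) the pool is (2, 3, 0, 4)
  run T_a (needs (2, 2, 0, 4), free (2, 3, 0, 4)); after release of (1, 0, 0, 0) the pool is (3, 3, 0, 4)
  run T_h (needs (3, 1, 0, 1), free (3, 3, 0, 4)); after release of (0, 0, 2, 2) the pool is (3, 3, 2, 6)
  run T_g (needs (0, 2, 1, 1), free (3, 3, 2, 6)); after release of (2, 3, 0, 0) the pool is (5, 6, 2, 6)
  run T_c (needs (2, 1, 1, 2), free (5, 6, 2, 6)); after release of (0, 1, 0, 1) the pool is (5, 7, 2, 7)


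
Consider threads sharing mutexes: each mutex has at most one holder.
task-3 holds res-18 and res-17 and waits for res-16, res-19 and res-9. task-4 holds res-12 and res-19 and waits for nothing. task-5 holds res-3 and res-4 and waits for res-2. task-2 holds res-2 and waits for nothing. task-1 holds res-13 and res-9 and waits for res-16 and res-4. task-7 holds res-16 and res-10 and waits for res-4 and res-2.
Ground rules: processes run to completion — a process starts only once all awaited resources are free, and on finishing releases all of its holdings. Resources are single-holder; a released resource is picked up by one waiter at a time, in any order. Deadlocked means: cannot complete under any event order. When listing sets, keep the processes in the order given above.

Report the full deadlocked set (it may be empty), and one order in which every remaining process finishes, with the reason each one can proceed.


No process is deadlocked.
Key observation: no waiting chain loops back on itself — every chain ends at a process that waits on nothing, so everyone eventually runs.
A valid finishing order for the others: task-2, task-5, task-7, task-1, task-4, task-3.
Walking it through:
  task-2: no waits; runs immediately, freeing res-2
  task-5 waits on res-2 — all released -> runs and releases res-3 and res-4
  task-7 waits on res-4 and res-2 — all released -> runs and releases res-16 and res-10
  task-1 waits on res-16 and res-4 — all released -> runs and releases res-13 and res-9
  task-4: no waits; runs immediately, freeing res-12 and res-19
  task-3 waits on res-16, res-19 and res-9 — all released -> runs and releases res-18 and res-17


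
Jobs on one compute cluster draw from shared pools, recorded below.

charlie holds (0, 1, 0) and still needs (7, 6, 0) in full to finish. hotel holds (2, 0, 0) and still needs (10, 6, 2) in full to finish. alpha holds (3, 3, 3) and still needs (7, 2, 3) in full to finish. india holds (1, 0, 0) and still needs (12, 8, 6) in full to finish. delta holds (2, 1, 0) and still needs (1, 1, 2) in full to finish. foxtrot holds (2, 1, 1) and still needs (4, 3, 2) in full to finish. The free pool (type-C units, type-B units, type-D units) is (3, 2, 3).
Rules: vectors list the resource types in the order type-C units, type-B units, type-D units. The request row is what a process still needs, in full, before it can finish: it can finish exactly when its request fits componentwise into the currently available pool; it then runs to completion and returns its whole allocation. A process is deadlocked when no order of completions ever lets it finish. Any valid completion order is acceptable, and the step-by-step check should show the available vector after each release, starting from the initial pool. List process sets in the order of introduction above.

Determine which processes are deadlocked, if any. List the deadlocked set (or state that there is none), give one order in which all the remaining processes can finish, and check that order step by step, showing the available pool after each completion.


The deadlocked set is empty.
Key observation: delta can run right away; the returned allocation unlocks the remaining processes in turn.
A valid finishing order for the others: delta, foxtrot, alpha, hotel, charlie, india. Verifying each step:
  pool = (3, 2, 3)
  delta: need (1, 1, 2) fits (3, 2, 3); releases (2, 1, 0), pool now (5, 3, 3)
  foxtrot: need (4, 3, 2) fits (5, 3, 3); releases (2, 1, 1), pool now (7, 4, 4)
  alpha: need (7, 2, 3) fits (7, 4, 4); releases (3, 3, 3), pool now (10, 7, 7)
  hotel: need (10, 6, 2) fits (10, 7, 7); releases (2, 0, 0), pool now (12, 7, 7)
  charlie: need (7, 6, 0) fits (12, 7, 7); releases (0, 1, 0), pool now (12, 8, 7)
  india: need (12, 8, 6) fits (12, 8, 7); releases (1, 0, 0), pool now (13, 8, 7)


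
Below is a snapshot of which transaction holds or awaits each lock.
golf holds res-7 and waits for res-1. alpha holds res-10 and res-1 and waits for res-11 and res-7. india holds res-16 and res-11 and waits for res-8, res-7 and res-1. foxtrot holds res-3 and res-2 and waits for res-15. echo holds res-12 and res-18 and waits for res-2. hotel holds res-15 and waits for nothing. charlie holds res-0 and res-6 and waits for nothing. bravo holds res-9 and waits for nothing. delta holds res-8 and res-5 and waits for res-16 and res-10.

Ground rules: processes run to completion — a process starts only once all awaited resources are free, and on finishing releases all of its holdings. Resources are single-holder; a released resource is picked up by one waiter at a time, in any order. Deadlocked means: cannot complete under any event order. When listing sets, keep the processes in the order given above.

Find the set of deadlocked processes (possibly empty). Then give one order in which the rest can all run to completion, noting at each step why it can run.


Deadlocked set: golf, alpha, india and delta.
Key observation: nobody on the ring golf -> alpha -> golf can start until another member finishes, which never happens; india and delta are caught in further circular waits.
The rest can finish in the order hotel, foxtrot, echo, bravo, charlie.
Check, step by step:
  hotel: no waits; runs immediately, freeing res-15
  foxtrot: everything it awaited (res-15) is free; runs, freeing res-3 and res-2
  echo: everything it awaited (res-2) is free; runs, freeing res-12 and res-18
  bravo: no waits; runs immediately, freeing res-9
  charlie: no waits; runs immediately, freeing res-0 and res-6


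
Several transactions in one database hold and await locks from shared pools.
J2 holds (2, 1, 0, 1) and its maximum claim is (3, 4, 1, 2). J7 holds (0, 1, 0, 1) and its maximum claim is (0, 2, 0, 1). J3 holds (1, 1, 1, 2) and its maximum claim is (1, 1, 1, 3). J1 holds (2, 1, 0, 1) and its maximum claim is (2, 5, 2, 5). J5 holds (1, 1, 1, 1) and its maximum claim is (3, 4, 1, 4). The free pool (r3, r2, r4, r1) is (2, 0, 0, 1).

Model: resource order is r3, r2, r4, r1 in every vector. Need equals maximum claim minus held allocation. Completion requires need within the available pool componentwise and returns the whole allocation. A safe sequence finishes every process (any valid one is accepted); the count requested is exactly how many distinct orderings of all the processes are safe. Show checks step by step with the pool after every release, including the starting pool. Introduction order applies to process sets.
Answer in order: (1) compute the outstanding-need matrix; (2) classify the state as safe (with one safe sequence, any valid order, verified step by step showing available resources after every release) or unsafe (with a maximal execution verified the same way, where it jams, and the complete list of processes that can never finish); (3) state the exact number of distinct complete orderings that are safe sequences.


(1) Remaining need (order r3, r2, r4, r1):
  J2: (1, 3, 1, 1)
  J7: (0, 1, 0, 0)
  J3: (0, 0, 0, 1)
  J1: (0, 4, 2, 4)
  J5: (2, 3, 0, 3)
(2) UNSAFE — no complete ordering exists.
Key observation: after J3, J7 complete, (3, 2, 1, 4) is the best the pool ever gets, yet each leftover process wants more r2.
The run J3, J7 cannot be extended any further. Step-by-step check:
  pool = (2, 0, 0, 1)
  J3: need (0, 0, 0, 1) fits (2, 0, 0, 1); releases (1, 1, 1, 2), pool now (3, 1, 1, 3)
  J7: need (0, 1, 0, 0) fits (3, 1, 1, 3); releases (0, 1, 0, 1), pool now (3, 2, 1, 4)
  J2 cannot run: need (1, 3, 1, 1) vs free (3, 2, 1, 4) (insufficient r2)
  J1 cannot run: need (0, 4, 2, 4) vs free (3, 2, 1, 4) (insufficient r2 and r4)
  J5 cannot run: need (2, 3, 0, 3) vs free (3, 2, 1, 4) (insufficient r2)
Processes that can never finish: J2, J1 and J5.
(3) The exact count: 0 of the possible complete orderings are safe sequences.


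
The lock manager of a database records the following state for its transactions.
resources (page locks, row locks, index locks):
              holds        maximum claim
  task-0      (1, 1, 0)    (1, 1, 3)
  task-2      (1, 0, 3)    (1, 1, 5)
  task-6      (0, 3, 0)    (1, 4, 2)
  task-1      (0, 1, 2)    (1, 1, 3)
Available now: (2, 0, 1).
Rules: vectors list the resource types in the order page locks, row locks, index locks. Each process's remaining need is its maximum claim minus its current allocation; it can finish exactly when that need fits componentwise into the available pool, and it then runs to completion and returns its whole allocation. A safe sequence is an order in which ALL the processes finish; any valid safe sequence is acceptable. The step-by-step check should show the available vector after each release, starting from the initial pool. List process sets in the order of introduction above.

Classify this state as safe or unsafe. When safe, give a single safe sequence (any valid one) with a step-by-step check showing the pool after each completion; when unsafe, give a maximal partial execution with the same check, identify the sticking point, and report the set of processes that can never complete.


SAFE, for example via the order task-1, task-6, task-2, task-0.
Key observation: task-1 marks the first exact bind of the order: its need (1, 0, 1) fits the free (2, 0, 1) with zero slack on a requested resource.
Check, step by step:
  pool = (2, 0, 1)
  run task-1 (needs (1, 0, 1), free (2, 0, 1)); after release of (0, 1, 2) the pool is (2, 1, 3)
  run task-6 (needs (1, 1, 2), free (2, 1, 3)); after release of (0, 3, 0) the pool is (2, 4, 3)
  run task-2 (needs (0, 1, 2), free (2, 4, 3)); after release of (1, 0, 3) the pool is (3, 4, 6)
  run task-0 (needs (0, 0, 3), free (3, 4, 6)); after release of (1, 1, 0) the pool is (4, 5, 6)


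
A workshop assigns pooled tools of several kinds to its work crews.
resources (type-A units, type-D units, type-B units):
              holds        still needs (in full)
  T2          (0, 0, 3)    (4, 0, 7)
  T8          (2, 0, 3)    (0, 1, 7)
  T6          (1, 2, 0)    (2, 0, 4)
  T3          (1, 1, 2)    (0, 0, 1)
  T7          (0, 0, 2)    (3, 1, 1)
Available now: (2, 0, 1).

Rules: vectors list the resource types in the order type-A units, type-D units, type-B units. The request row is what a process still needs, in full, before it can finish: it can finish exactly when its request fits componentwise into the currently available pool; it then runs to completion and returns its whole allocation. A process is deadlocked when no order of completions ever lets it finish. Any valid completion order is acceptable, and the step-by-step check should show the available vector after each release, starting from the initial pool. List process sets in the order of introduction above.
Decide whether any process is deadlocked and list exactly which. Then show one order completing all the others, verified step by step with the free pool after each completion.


Deadlocked set: T2 and T8.
Key observation: even finishing T3, T7, T6 leaves just (4, 3, 5) free — too little type-B units for any of the remaining processes.
The rest can finish in the order T3, T7, T6. Verifying each step:
  pool = (2, 0, 1)
  T3: need (0, 0, 1) fits (2, 0, 1); releases (1, 1, 2), pool now (3, 1, 3)
  T7: need (3, 1, 1) fits (3, 1, 3); releases (0, 0, 2), pool now (3, 1, 5)
  T6: need (2, 0, 4) fits (3, 1, 5); releases (1, 2, 0), pool now (4, 3, 5)
The stuck group stays short no matter what:
  T2 cannot run: need (4, 0, 7) vs free (4, 3, 5) (insufficient type-B units)
  T8 cannot run: need (0, 1, 7) vs free (4, 3, 5) (insufficient type-B units)


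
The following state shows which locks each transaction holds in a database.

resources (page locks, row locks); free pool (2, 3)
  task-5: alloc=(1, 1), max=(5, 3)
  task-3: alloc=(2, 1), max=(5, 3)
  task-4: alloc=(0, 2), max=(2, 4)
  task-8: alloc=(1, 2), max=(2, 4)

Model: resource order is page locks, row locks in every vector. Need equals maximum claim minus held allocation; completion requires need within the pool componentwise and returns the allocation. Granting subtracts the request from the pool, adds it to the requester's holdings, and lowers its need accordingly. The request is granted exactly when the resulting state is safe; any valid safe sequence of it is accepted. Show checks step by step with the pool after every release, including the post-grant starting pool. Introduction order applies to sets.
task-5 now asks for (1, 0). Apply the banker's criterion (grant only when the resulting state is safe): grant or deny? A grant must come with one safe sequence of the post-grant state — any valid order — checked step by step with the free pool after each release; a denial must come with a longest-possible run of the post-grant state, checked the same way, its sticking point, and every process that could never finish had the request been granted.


DENY. Granting would leave the state unsafe.
Key observation: even finishing task-8, task-4 leaves just (2, 7) free — too little page locks for any of the remaining processes.
After a pretend grant, a maximal execution: task-8, task-4 — then nothing else fits. Walking it through:
  pool = (1, 3)
  task-8 needs (1, 2) <= (1, 3) -> finishes; pool += (1, 2) = (2, 5)
  task-4 needs (2, 2) <= (2, 5) -> finishes; pool += (0, 2) = (2, 7)
  task-5 cannot run: need (3, 2) vs free (2, 7) (insufficient page locks)
  task-3 cannot run: need (3, 2) vs free (2, 7) (insufficient page locks)
Post-grant, the permanently blocked set is task-5 and task-3.


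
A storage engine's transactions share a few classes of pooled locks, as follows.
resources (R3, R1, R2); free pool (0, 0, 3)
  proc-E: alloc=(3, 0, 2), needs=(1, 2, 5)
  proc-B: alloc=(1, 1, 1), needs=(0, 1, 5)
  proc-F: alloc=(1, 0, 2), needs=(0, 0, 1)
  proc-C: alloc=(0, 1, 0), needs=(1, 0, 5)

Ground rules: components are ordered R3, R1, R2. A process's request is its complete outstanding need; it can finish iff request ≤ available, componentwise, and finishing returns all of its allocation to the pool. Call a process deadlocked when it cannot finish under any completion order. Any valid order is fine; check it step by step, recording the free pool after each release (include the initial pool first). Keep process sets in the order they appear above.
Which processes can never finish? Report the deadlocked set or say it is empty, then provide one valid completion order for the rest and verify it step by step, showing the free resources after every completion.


The deadlocked set is empty.
Key observation: starting with proc-F, each completion frees enough for the next — no one is permanently blocked.
A valid finishing order for the others: proc-F, proc-C, proc-B, proc-E. Verifying each step:
  pool = (0, 0, 3)
  run proc-F (needs (0, 0, 1), free (0, 0, 3)); after release of (1, 0, 2) the pool is (1, 0, 5)
  run proc-C (needs (1, 0, 5), free (1, 0, 5)); after release of (0, 1, 0) the pool is (1, 1, 5)
  run proc-B (needs (0, 1, 5), free (1, 1, 5)); after release of (1, 1, 1) the pool is (2, 2, 6)
  run proc-E (needs (1, 2, 5), free (2, 2, 6)); after release of (3, 0, 2) the pool is (5, 2, 8)
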